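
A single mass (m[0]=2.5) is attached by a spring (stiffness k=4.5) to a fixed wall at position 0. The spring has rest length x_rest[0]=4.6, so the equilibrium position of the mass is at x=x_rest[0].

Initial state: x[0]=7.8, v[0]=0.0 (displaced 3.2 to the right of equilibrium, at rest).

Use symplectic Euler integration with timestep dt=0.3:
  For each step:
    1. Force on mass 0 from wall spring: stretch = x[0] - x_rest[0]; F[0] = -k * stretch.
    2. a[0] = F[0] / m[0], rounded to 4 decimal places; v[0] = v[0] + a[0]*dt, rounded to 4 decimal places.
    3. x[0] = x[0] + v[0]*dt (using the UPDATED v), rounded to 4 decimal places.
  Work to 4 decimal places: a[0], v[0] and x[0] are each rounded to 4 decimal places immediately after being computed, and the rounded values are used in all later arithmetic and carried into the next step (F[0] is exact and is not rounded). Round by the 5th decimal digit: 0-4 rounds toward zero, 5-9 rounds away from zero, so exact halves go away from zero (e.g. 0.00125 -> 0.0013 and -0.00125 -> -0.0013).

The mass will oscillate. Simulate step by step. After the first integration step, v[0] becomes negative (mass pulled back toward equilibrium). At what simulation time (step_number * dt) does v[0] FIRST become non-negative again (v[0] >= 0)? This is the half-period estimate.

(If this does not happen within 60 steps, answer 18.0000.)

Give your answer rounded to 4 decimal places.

Answer: 2.4000

Derivation:
Step 0: x=[7.8000] v=[0.0000]
Step 1: x=[7.2816] v=[-1.7280]
Step 2: x=[6.3288] v=[-3.1761]
Step 3: x=[5.0959] v=[-4.1096]
Step 4: x=[3.7827] v=[-4.3774]
Step 5: x=[2.6019] v=[-3.9361]
Step 6: x=[1.7448] v=[-2.8571]
Step 7: x=[1.3502] v=[-1.3153]
Step 8: x=[1.4821] v=[0.4396]
First v>=0 after going negative at step 8, time=2.4000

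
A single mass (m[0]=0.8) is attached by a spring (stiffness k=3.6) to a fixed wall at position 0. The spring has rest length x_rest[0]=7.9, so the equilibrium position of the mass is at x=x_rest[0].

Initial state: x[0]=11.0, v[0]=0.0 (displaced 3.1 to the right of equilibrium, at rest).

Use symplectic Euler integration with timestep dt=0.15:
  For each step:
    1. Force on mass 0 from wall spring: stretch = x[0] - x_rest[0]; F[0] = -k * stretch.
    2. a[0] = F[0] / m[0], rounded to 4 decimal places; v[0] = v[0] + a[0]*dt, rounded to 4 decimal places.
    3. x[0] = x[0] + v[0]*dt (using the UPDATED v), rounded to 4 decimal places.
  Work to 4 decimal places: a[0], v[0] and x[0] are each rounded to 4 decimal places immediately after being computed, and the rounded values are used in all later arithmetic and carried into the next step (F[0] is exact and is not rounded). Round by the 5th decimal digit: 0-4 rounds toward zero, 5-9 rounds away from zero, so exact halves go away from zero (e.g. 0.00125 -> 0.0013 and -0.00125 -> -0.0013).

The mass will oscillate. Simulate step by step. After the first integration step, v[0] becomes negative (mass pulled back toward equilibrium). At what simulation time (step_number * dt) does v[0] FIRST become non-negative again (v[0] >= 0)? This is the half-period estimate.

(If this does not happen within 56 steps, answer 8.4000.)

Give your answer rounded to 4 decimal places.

Answer: 1.5000

Derivation:
Step 0: x=[11.0000] v=[0.0000]
Step 1: x=[10.6861] v=[-2.0925]
Step 2: x=[10.0901] v=[-3.9731]
Step 3: x=[9.2724] v=[-5.4514]
Step 4: x=[8.3157] v=[-6.3778]
Step 5: x=[7.3169] v=[-6.6584]
Step 6: x=[6.3772] v=[-6.2648]
Step 7: x=[5.5917] v=[-5.2369]
Step 8: x=[5.0399] v=[-3.6788]
Step 9: x=[4.7777] v=[-1.7482]
Step 10: x=[4.8316] v=[0.3594]
First v>=0 after going negative at step 10, time=1.5000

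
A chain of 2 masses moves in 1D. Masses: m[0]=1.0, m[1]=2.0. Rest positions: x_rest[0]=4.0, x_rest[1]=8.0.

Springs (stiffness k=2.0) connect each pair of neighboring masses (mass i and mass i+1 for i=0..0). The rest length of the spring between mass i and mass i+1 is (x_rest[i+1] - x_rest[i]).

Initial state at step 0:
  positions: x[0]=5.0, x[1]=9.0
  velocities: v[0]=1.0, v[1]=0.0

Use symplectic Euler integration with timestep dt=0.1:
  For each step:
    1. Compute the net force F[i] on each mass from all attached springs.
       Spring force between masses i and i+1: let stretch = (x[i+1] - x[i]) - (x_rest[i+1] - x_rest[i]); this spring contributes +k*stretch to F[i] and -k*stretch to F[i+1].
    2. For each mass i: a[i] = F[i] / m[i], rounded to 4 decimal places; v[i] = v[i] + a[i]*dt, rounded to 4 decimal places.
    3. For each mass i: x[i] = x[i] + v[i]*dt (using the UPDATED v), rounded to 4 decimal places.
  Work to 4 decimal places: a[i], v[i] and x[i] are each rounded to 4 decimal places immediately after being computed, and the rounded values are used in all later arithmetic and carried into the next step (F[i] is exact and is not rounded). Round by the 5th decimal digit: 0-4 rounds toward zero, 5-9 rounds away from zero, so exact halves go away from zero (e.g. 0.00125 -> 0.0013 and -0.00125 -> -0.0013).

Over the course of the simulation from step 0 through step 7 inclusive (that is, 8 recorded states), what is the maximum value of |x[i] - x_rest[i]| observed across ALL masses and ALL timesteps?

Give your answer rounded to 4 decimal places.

Answer: 1.5955

Derivation:
Step 0: x=[5.0000 9.0000] v=[1.0000 0.0000]
Step 1: x=[5.1000 9.0000] v=[1.0000 0.0000]
Step 2: x=[5.1980 9.0010] v=[0.9800 0.0100]
Step 3: x=[5.2921 9.0040] v=[0.9406 0.0297]
Step 4: x=[5.3804 9.0099] v=[0.8830 0.0585]
Step 5: x=[5.4613 9.0195] v=[0.8089 0.0956]
Step 6: x=[5.5334 9.0335] v=[0.7205 0.1398]
Step 7: x=[5.5955 9.0525] v=[0.6205 0.1898]
Max displacement = 1.5955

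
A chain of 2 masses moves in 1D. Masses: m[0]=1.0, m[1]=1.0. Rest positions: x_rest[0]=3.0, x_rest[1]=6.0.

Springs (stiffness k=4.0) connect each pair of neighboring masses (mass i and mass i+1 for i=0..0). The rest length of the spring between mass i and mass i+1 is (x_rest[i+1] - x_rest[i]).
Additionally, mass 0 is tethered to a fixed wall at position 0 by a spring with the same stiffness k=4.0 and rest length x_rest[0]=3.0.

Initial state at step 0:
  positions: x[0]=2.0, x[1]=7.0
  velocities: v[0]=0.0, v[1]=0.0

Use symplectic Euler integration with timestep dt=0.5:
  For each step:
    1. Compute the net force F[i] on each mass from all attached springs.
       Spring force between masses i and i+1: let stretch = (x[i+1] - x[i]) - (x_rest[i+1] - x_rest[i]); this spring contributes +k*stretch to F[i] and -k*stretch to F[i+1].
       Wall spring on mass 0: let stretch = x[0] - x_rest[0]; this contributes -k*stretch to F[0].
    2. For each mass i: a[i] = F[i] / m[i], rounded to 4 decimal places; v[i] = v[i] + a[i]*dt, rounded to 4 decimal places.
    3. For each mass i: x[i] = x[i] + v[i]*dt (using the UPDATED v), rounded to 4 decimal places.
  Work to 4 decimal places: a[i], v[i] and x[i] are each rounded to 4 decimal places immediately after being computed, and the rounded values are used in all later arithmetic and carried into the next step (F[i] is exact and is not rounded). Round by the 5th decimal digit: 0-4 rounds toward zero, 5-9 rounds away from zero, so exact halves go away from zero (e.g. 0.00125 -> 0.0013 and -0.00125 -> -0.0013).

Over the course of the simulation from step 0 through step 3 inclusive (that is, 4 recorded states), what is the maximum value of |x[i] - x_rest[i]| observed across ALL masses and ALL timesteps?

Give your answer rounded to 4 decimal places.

Answer: 2.0000

Derivation:
Step 0: x=[2.0000 7.0000] v=[0.0000 0.0000]
Step 1: x=[5.0000 5.0000] v=[6.0000 -4.0000]
Step 2: x=[3.0000 6.0000] v=[-4.0000 2.0000]
Step 3: x=[1.0000 7.0000] v=[-4.0000 2.0000]
Max displacement = 2.0000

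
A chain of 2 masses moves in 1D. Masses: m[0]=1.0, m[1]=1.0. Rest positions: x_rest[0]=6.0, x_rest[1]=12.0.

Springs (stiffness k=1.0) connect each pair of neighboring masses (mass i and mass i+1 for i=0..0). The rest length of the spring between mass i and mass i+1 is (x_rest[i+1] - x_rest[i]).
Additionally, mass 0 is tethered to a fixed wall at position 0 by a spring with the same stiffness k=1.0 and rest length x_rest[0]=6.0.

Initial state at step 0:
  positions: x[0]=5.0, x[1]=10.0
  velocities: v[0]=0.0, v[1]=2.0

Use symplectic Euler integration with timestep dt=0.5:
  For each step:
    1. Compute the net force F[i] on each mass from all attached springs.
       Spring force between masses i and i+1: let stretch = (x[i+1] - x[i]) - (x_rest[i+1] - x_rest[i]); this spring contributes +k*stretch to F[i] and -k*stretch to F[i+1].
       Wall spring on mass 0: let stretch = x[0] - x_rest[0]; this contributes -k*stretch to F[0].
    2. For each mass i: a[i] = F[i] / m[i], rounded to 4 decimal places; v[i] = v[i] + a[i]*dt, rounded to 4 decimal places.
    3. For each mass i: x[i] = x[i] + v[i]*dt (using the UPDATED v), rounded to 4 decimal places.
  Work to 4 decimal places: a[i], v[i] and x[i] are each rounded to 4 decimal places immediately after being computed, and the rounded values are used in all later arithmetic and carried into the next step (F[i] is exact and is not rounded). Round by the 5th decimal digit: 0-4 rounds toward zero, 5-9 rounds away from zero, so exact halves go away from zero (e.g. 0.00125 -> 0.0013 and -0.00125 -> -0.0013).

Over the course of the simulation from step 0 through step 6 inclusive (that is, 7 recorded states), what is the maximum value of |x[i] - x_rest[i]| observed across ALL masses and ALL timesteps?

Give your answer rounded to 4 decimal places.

Step 0: x=[5.0000 10.0000] v=[0.0000 2.0000]
Step 1: x=[5.0000 11.2500] v=[0.0000 2.5000]
Step 2: x=[5.3125 12.4375] v=[0.6250 2.3750]
Step 3: x=[6.0782 13.3438] v=[1.5313 1.8125]
Step 4: x=[7.1407 13.9337] v=[2.1250 1.1797]
Step 5: x=[8.1163 14.3253] v=[1.9512 0.7832]
Step 6: x=[8.6151 14.6647] v=[0.9976 0.6787]
Max displacement = 2.6647

Answer: 2.6647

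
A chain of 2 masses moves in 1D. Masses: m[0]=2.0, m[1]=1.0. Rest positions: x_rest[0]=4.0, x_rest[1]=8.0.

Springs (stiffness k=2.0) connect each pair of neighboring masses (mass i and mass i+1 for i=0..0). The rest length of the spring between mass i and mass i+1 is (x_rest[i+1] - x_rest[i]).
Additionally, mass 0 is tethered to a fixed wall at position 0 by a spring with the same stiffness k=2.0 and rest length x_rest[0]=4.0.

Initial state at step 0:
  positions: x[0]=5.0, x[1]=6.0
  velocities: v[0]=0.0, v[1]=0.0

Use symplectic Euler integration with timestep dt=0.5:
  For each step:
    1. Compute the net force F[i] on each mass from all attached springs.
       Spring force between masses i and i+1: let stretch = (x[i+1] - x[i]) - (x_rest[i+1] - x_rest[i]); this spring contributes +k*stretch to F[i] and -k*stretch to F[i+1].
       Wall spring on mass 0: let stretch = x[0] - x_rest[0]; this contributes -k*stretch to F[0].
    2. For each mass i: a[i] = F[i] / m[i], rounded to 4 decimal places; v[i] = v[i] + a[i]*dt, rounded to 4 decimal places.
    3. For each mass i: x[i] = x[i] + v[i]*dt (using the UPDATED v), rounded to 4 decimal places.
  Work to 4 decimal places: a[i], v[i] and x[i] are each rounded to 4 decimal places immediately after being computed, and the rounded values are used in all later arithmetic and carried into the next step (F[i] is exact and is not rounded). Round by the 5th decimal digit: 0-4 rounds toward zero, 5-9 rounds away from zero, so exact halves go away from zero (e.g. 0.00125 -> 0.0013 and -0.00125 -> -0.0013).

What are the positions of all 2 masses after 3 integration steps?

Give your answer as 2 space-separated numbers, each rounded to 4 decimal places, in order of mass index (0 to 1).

Answer: 2.6250 9.8125

Derivation:
Step 0: x=[5.0000 6.0000] v=[0.0000 0.0000]
Step 1: x=[4.0000 7.5000] v=[-2.0000 3.0000]
Step 2: x=[2.8750 9.2500] v=[-2.2500 3.5000]
Step 3: x=[2.6250 9.8125] v=[-0.5000 1.1250]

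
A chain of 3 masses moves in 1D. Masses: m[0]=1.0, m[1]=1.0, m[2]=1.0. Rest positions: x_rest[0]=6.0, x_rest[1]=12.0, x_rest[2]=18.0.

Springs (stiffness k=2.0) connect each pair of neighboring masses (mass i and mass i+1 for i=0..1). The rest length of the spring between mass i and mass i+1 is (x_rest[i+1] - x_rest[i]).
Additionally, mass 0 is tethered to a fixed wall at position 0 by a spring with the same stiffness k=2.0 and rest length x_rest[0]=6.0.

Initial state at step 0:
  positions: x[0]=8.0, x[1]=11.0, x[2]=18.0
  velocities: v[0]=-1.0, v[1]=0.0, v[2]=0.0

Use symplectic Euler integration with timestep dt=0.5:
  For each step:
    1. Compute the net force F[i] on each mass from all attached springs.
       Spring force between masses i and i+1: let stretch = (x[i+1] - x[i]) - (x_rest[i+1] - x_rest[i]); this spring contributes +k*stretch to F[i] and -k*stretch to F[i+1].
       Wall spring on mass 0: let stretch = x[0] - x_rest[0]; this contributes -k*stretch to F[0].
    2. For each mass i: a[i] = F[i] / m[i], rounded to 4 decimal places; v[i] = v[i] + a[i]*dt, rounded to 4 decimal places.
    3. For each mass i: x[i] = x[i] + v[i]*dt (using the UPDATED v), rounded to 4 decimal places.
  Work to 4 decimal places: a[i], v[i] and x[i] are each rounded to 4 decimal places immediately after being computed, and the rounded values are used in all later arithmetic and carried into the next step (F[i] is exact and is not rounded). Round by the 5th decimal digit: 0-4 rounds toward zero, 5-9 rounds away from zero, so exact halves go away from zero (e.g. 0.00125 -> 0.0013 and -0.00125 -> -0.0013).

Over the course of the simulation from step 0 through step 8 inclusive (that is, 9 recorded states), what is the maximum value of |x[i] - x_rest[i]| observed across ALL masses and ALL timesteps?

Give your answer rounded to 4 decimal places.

Step 0: x=[8.0000 11.0000 18.0000] v=[-1.0000 0.0000 0.0000]
Step 1: x=[5.0000 13.0000 17.5000] v=[-6.0000 4.0000 -1.0000]
Step 2: x=[3.5000 13.2500 17.7500] v=[-3.0000 0.5000 0.5000]
Step 3: x=[5.1250 10.8750 18.7500] v=[3.2500 -4.7500 2.0000]
Step 4: x=[7.0625 9.5625 18.8125] v=[3.8750 -2.6250 0.1250]
Step 5: x=[6.7188 11.6250 17.2500] v=[-0.6875 4.1250 -3.1250]
Step 6: x=[5.4688 14.0469 15.8750] v=[-2.5001 4.8438 -2.7500]
Step 7: x=[5.7734 13.0938 16.5860] v=[0.6092 -1.9062 1.4219]
Step 8: x=[6.8515 10.2266 18.5509] v=[2.1562 -5.7344 3.9297]
Max displacement = 2.5000

Answer: 2.5000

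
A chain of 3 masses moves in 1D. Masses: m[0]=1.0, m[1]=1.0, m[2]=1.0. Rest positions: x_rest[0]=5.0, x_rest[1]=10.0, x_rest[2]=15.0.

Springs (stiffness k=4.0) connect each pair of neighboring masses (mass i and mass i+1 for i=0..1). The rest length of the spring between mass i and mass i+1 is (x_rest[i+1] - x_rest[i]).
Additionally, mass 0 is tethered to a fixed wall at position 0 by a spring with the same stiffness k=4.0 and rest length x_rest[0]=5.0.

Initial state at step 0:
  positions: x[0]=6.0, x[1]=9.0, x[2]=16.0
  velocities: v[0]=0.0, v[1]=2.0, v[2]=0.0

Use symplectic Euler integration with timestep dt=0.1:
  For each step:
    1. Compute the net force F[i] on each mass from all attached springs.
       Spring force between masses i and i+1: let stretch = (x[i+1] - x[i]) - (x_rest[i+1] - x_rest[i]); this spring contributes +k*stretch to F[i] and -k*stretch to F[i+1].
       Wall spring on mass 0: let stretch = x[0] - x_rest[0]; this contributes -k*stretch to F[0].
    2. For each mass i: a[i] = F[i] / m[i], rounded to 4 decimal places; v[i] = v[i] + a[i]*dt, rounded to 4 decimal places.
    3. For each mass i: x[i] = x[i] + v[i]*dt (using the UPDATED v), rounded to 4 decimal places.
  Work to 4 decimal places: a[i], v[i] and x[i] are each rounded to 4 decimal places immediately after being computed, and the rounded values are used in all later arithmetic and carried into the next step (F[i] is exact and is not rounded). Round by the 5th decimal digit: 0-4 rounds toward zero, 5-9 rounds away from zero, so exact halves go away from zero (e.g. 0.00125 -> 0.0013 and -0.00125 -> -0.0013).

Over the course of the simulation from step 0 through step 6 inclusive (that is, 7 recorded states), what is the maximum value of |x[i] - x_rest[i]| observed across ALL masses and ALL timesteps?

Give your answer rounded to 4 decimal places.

Answer: 1.8536

Derivation:
Step 0: x=[6.0000 9.0000 16.0000] v=[0.0000 2.0000 0.0000]
Step 1: x=[5.8800 9.3600 15.9200] v=[-1.2000 3.6000 -0.8000]
Step 2: x=[5.6640 9.8432 15.7776] v=[-2.1600 4.8320 -1.4240]
Step 3: x=[5.3886 10.3966 15.5978] v=[-2.7539 5.5341 -1.7978]
Step 4: x=[5.0980 10.9577 15.4100] v=[-2.9061 5.6114 -1.8783]
Step 5: x=[4.8379 11.4625 15.2441] v=[-2.6014 5.0484 -1.6592]
Step 6: x=[4.6492 11.8536 15.1269] v=[-1.8867 3.9112 -1.1718]
Max displacement = 1.8536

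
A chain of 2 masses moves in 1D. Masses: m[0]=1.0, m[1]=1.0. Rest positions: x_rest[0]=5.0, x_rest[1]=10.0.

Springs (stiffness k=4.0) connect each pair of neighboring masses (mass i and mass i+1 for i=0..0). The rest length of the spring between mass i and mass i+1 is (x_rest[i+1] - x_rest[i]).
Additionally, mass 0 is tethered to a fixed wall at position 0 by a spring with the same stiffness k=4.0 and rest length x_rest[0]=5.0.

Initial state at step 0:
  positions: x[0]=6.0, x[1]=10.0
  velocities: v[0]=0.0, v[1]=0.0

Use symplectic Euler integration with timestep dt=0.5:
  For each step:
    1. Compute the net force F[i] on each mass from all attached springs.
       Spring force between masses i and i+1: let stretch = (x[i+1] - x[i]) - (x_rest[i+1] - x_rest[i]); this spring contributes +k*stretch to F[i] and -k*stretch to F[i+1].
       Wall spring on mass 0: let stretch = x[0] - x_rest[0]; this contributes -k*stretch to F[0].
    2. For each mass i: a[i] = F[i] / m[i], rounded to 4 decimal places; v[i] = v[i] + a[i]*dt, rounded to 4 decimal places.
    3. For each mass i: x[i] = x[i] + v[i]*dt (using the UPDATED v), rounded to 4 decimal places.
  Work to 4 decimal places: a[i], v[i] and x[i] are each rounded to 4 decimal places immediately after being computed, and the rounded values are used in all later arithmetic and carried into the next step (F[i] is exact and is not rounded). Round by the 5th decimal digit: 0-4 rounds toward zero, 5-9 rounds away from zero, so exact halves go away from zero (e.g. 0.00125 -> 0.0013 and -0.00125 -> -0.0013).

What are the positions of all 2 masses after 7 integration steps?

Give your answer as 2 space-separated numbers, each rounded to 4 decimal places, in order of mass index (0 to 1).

Answer: 5.0000 10.0000

Derivation:
Step 0: x=[6.0000 10.0000] v=[0.0000 0.0000]
Step 1: x=[4.0000 11.0000] v=[-4.0000 2.0000]
Step 2: x=[5.0000 10.0000] v=[2.0000 -2.0000]
Step 3: x=[6.0000 9.0000] v=[2.0000 -2.0000]
Step 4: x=[4.0000 10.0000] v=[-4.0000 2.0000]
Step 5: x=[4.0000 10.0000] v=[0.0000 0.0000]
Step 6: x=[6.0000 9.0000] v=[4.0000 -2.0000]
Step 7: x=[5.0000 10.0000] v=[-2.0000 2.0000]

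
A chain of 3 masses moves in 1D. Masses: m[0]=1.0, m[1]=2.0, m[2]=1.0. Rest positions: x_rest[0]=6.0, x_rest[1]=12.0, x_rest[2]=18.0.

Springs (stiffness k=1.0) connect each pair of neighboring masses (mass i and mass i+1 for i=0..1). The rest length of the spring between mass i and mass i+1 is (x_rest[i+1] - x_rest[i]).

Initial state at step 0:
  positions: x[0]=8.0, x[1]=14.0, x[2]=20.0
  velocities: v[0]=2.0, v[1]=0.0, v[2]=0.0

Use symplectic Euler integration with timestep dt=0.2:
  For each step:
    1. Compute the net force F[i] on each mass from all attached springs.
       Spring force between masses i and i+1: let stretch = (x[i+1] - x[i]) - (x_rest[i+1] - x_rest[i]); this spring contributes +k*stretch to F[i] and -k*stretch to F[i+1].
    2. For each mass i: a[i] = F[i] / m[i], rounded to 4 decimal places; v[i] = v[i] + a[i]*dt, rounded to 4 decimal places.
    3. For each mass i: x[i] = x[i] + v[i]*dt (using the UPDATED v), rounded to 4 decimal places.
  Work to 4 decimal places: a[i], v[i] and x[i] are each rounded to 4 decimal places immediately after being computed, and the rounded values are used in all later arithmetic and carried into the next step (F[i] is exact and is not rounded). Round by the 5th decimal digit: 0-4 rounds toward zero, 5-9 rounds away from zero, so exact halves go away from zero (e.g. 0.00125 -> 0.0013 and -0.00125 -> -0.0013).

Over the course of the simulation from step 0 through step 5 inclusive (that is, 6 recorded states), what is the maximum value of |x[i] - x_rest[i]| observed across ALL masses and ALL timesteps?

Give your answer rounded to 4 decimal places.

Answer: 3.6997

Derivation:
Step 0: x=[8.0000 14.0000 20.0000] v=[2.0000 0.0000 0.0000]
Step 1: x=[8.4000 14.0000 20.0000] v=[2.0000 0.0000 0.0000]
Step 2: x=[8.7840 14.0080 20.0000] v=[1.9200 0.0400 0.0000]
Step 3: x=[9.1370 14.0314 20.0003] v=[1.7648 0.1168 0.0016]
Step 4: x=[9.4457 14.0763 20.0019] v=[1.5437 0.2243 0.0078]
Step 5: x=[9.6997 14.1471 20.0064] v=[1.2698 0.3538 0.0227]
Max displacement = 3.6997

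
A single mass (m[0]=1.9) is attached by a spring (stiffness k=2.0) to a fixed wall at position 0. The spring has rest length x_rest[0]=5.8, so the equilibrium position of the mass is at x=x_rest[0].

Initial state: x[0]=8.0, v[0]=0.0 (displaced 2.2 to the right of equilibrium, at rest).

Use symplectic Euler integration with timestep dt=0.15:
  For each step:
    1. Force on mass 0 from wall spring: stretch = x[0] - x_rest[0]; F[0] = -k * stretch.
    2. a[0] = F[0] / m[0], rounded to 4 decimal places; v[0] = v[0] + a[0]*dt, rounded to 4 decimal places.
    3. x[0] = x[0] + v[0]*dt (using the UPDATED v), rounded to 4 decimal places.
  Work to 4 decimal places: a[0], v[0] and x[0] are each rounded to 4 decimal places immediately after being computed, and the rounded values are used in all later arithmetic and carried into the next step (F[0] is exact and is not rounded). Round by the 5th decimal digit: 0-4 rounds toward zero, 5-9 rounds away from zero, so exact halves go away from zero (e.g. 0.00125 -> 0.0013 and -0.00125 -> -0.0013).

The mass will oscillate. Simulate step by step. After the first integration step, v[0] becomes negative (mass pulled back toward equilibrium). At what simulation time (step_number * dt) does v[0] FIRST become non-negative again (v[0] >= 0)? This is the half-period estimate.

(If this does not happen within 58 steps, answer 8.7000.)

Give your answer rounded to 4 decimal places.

Answer: 3.1500

Derivation:
Step 0: x=[8.0000] v=[0.0000]
Step 1: x=[7.9479] v=[-0.3474]
Step 2: x=[7.8449] v=[-0.6865]
Step 3: x=[7.6935] v=[-1.0094]
Step 4: x=[7.4972] v=[-1.3084]
Step 5: x=[7.2607] v=[-1.5764]
Step 6: x=[6.9897] v=[-1.8070]
Step 7: x=[6.6905] v=[-1.9948]
Step 8: x=[6.3702] v=[-2.1354]
Step 9: x=[6.0364] v=[-2.2254]
Step 10: x=[5.6970] v=[-2.2627]
Step 11: x=[5.3600] v=[-2.2464]
Step 12: x=[5.0335] v=[-2.1769]
Step 13: x=[4.7251] v=[-2.0559]
Step 14: x=[4.4422] v=[-1.8862]
Step 15: x=[4.1914] v=[-1.6718]
Step 16: x=[3.9787] v=[-1.4178]
Step 17: x=[3.8092] v=[-1.1302]
Step 18: x=[3.6868] v=[-0.8159]
Step 19: x=[3.6145] v=[-0.4822]
Step 20: x=[3.5939] v=[-0.1371]
Step 21: x=[3.6256] v=[0.2112]
First v>=0 after going negative at step 21, time=3.1500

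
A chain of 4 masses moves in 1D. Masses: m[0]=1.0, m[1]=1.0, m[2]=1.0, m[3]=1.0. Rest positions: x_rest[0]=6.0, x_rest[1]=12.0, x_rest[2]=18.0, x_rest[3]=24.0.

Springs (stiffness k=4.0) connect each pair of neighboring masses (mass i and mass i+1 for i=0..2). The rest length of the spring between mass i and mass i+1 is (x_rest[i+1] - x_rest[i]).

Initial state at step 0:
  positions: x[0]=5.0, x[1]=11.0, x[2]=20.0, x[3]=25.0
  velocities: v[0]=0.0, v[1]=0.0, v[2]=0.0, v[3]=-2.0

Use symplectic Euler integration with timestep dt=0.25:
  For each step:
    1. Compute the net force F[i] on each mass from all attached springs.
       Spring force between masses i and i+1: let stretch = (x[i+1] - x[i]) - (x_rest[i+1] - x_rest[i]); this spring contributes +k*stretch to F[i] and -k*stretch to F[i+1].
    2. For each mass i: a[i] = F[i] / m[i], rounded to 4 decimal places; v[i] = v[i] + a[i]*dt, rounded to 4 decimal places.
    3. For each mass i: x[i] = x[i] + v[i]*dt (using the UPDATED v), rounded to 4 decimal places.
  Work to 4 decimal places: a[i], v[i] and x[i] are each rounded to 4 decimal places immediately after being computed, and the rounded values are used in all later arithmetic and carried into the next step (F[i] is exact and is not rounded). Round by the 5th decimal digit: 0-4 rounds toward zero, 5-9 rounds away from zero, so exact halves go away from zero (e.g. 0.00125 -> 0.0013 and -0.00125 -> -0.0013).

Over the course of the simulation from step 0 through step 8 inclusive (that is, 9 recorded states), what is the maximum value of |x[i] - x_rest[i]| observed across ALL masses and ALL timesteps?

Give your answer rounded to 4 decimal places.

Answer: 2.5124

Derivation:
Step 0: x=[5.0000 11.0000 20.0000 25.0000] v=[0.0000 0.0000 0.0000 -2.0000]
Step 1: x=[5.0000 11.7500 19.0000 24.7500] v=[0.0000 3.0000 -4.0000 -1.0000]
Step 2: x=[5.1875 12.6250 17.6250 24.5625] v=[0.7500 3.5000 -5.5000 -0.7500]
Step 3: x=[5.7344 12.8906 16.7344 24.1406] v=[2.1875 1.0625 -3.5625 -1.6875]
Step 4: x=[6.5703 12.3281 16.7344 23.3672] v=[3.3437 -2.2499 -0.0001 -3.0937]
Step 5: x=[7.3457 11.4278 17.2910 22.4356] v=[3.1015 -3.6014 2.2264 -3.7265]
Step 6: x=[7.6416 10.9727 17.6680 21.7178] v=[1.1836 -1.8203 1.5078 -2.8711]
Step 7: x=[7.2703 11.3587 17.3836 21.4876] v=[-1.4853 1.5439 -1.1377 -0.9209]
Step 8: x=[6.4211 12.2288 16.6190 21.7314] v=[-3.3969 3.4804 -3.0586 0.9751]
Max displacement = 2.5124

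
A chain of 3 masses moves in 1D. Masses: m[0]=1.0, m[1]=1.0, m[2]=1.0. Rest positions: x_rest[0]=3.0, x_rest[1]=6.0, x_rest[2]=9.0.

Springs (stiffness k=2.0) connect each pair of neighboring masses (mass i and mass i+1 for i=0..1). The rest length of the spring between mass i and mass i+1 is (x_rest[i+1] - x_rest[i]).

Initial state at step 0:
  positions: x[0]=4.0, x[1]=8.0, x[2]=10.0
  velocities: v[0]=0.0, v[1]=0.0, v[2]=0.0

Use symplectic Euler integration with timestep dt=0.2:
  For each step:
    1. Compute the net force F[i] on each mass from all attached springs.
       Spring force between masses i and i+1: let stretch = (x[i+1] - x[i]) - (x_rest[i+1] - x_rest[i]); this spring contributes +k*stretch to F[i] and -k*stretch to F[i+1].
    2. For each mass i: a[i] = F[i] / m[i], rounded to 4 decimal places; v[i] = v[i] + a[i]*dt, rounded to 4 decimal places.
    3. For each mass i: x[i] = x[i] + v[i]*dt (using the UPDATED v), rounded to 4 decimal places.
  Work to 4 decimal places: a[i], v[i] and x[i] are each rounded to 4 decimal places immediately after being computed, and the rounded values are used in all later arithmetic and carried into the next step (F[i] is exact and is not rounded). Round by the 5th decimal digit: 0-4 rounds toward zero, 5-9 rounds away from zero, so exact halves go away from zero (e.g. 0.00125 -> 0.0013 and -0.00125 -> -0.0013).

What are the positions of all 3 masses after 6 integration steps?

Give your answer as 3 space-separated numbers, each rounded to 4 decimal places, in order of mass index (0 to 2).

Answer: 4.6761 6.6476 10.6761

Derivation:
Step 0: x=[4.0000 8.0000 10.0000] v=[0.0000 0.0000 0.0000]
Step 1: x=[4.0800 7.8400 10.0800] v=[0.4000 -0.8000 0.4000]
Step 2: x=[4.2208 7.5584 10.2208] v=[0.7040 -1.4080 0.7040]
Step 3: x=[4.3886 7.2228 10.3886] v=[0.8390 -1.6781 0.8390]
Step 4: x=[4.5431 6.9137 10.5431] v=[0.7727 -1.5455 0.7727]
Step 5: x=[4.6473 6.7053 10.6473] v=[0.5209 -1.0420 0.5209]
Step 6: x=[4.6761 6.6476 10.6761] v=[0.1441 -0.2884 0.1441]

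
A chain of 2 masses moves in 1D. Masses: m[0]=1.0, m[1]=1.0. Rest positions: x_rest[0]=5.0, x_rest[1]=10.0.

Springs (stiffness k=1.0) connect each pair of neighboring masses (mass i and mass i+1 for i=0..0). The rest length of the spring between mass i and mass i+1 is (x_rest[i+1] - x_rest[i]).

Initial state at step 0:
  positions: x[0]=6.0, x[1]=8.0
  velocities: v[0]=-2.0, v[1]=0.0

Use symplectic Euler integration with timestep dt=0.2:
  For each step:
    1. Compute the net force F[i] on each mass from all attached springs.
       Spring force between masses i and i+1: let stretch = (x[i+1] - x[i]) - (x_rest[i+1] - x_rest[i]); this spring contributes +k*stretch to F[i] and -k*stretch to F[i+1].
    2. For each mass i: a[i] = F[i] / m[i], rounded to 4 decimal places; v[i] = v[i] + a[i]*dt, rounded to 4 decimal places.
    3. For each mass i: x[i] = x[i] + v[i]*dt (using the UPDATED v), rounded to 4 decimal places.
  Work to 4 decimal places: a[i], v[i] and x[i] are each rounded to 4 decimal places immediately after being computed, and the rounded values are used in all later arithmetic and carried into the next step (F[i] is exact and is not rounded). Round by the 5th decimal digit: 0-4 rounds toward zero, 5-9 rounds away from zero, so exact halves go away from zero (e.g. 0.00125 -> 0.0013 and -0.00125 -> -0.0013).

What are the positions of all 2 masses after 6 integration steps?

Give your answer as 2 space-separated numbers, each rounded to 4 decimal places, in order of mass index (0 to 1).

Step 0: x=[6.0000 8.0000] v=[-2.0000 0.0000]
Step 1: x=[5.4800 8.1200] v=[-2.6000 0.6000]
Step 2: x=[4.8656 8.3344] v=[-3.0720 1.0720]
Step 3: x=[4.1900 8.6100] v=[-3.3782 1.3782]
Step 4: x=[3.4912 8.9088] v=[-3.4942 1.4942]
Step 5: x=[2.8091 9.1909] v=[-3.4107 1.4107]
Step 6: x=[2.1822 9.4178] v=[-3.1343 1.1343]

Answer: 2.1822 9.4178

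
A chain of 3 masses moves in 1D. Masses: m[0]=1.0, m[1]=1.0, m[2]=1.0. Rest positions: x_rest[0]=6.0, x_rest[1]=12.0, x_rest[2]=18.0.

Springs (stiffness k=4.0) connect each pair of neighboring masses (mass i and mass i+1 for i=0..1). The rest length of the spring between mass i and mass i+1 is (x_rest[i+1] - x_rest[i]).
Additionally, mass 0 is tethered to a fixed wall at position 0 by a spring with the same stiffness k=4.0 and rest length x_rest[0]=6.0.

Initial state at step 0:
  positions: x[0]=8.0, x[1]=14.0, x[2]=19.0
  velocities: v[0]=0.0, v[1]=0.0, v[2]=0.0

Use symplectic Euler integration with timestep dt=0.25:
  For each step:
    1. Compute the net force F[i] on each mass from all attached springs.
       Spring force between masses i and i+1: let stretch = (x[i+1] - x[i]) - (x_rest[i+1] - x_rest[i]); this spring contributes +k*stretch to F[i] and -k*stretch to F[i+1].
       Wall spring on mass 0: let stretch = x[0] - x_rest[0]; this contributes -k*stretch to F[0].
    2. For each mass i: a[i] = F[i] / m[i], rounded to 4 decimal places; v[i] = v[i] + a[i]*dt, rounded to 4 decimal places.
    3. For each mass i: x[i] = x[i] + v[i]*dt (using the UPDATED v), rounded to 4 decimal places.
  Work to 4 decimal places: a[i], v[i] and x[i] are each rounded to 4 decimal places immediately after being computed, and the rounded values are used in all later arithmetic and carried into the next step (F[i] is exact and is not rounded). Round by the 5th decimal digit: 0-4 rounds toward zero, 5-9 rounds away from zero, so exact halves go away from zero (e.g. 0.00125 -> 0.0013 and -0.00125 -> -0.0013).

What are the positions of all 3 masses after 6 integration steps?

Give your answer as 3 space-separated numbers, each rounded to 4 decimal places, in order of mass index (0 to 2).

Step 0: x=[8.0000 14.0000 19.0000] v=[0.0000 0.0000 0.0000]
Step 1: x=[7.5000 13.7500 19.2500] v=[-2.0000 -1.0000 1.0000]
Step 2: x=[6.6875 13.3125 19.6250] v=[-3.2500 -1.7500 1.5000]
Step 3: x=[5.8594 12.7969 19.9219] v=[-3.3125 -2.0625 1.1875]
Step 4: x=[5.3008 12.3282 19.9375] v=[-2.2344 -1.8750 0.0625]
Step 5: x=[5.1739 12.0049 19.5508] v=[-0.5078 -1.2931 -1.5468]
Step 6: x=[5.4612 11.8604 18.7776] v=[1.1493 -0.5782 -3.0927]

Answer: 5.4612 11.8604 18.7776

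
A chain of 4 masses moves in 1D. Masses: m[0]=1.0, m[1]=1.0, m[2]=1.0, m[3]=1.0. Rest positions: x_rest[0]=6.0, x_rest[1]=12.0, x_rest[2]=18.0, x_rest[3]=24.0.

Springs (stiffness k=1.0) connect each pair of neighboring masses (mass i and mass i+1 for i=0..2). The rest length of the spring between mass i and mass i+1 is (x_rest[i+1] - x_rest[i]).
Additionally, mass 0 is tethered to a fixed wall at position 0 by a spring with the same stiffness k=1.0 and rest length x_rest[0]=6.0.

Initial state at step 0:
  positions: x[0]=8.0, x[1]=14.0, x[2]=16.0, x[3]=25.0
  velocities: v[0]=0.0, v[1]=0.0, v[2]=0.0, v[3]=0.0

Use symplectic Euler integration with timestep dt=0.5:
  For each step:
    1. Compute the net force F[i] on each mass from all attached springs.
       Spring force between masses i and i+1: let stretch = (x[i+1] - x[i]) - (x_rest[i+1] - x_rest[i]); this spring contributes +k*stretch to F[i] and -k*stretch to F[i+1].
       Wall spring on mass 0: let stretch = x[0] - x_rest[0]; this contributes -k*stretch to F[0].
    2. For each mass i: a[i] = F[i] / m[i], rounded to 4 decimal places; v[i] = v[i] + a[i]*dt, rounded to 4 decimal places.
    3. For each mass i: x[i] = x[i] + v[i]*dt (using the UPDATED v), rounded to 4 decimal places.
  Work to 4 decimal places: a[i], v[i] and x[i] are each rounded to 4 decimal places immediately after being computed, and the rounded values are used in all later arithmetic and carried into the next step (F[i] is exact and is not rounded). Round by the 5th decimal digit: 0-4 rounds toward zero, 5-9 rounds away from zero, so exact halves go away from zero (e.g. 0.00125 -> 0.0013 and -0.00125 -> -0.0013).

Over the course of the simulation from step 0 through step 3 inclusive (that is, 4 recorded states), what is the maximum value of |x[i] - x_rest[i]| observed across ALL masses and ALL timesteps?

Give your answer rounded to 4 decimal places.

Step 0: x=[8.0000 14.0000 16.0000 25.0000] v=[0.0000 0.0000 0.0000 0.0000]
Step 1: x=[7.5000 13.0000 17.7500 24.2500] v=[-1.0000 -2.0000 3.5000 -1.5000]
Step 2: x=[6.5000 11.8125 19.9375 23.3750] v=[-2.0000 -2.3750 4.3750 -1.7500]
Step 3: x=[5.2031 11.3281 20.9532 23.1406] v=[-2.5938 -0.9688 2.0313 -0.4688]
Max displacement = 2.9532

Answer: 2.9532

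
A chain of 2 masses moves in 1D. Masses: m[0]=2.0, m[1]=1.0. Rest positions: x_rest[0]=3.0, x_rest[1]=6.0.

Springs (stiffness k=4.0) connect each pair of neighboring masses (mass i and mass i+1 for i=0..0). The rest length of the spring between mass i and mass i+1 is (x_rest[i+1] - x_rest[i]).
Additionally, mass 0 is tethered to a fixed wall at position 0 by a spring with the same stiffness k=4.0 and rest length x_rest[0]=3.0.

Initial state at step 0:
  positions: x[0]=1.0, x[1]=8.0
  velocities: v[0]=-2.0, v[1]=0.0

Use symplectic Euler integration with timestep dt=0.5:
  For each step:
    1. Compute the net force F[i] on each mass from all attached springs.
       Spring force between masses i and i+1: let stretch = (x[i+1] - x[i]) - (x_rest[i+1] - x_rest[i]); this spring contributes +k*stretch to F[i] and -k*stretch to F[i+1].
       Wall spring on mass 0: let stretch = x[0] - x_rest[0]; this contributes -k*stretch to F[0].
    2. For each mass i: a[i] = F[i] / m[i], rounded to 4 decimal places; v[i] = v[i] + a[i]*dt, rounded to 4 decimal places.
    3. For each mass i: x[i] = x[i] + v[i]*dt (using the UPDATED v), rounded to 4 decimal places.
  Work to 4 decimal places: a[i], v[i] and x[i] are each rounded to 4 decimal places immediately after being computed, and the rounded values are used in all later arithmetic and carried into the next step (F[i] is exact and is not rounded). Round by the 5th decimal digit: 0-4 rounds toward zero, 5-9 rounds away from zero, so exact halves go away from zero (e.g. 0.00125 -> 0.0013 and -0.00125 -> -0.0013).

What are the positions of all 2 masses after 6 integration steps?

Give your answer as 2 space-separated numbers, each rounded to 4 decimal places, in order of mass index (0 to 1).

Step 0: x=[1.0000 8.0000] v=[-2.0000 0.0000]
Step 1: x=[3.0000 4.0000] v=[4.0000 -8.0000]
Step 2: x=[4.0000 2.0000] v=[2.0000 -4.0000]
Step 3: x=[2.0000 5.0000] v=[-4.0000 6.0000]
Step 4: x=[0.5000 8.0000] v=[-3.0000 6.0000]
Step 5: x=[2.5000 6.5000] v=[4.0000 -3.0000]
Step 6: x=[5.2500 4.0000] v=[5.5000 -5.0000]

Answer: 5.2500 4.0000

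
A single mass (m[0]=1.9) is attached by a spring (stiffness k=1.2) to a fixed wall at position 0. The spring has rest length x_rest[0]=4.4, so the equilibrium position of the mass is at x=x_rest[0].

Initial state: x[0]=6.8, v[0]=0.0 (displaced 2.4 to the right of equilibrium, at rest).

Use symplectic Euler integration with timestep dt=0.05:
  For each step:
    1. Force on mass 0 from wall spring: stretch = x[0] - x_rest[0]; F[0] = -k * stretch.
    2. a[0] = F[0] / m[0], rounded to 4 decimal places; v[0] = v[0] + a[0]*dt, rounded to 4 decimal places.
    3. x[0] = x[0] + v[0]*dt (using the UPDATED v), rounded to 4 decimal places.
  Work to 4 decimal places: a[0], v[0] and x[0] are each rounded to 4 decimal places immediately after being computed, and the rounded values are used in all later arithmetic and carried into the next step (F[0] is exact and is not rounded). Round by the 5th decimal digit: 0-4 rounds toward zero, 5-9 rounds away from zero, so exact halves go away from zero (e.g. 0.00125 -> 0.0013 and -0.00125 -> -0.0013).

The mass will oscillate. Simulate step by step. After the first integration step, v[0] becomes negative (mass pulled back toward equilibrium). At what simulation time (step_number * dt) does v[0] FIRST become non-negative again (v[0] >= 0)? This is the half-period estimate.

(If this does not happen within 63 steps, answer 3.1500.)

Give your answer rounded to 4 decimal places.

Answer: 3.1500

Derivation:
Step 0: x=[6.8000] v=[0.0000]
Step 1: x=[6.7962] v=[-0.0758]
Step 2: x=[6.7886] v=[-0.1515]
Step 3: x=[6.7773] v=[-0.2269]
Step 4: x=[6.7622] v=[-0.3020]
Step 5: x=[6.7434] v=[-0.3766]
Step 6: x=[6.7209] v=[-0.4506]
Step 7: x=[6.6947] v=[-0.5239]
Step 8: x=[6.6649] v=[-0.5964]
Step 9: x=[6.6315] v=[-0.6679]
Step 10: x=[6.5946] v=[-0.7384]
Step 11: x=[6.5542] v=[-0.8077]
Step 12: x=[6.5104] v=[-0.8757]
Step 13: x=[6.4633] v=[-0.9423]
Step 14: x=[6.4129] v=[-1.0075]
Step 15: x=[6.3593] v=[-1.0711]
Step 16: x=[6.3027] v=[-1.1330]
Step 17: x=[6.2430] v=[-1.1931]
Step 18: x=[6.1804] v=[-1.2513]
Step 19: x=[6.1150] v=[-1.3075]
Step 20: x=[6.0469] v=[-1.3617]
Step 21: x=[5.9762] v=[-1.4137]
Step 22: x=[5.9030] v=[-1.4635]
Step 23: x=[5.8275] v=[-1.5110]
Step 24: x=[5.7497] v=[-1.5561]
Step 25: x=[5.6698] v=[-1.5987]
Step 26: x=[5.5879] v=[-1.6388]
Step 27: x=[5.5041] v=[-1.6763]
Step 28: x=[5.4185] v=[-1.7112]
Step 29: x=[5.3313] v=[-1.7434]
Step 30: x=[5.2427] v=[-1.7728]
Step 31: x=[5.1527] v=[-1.7994]
Step 32: x=[5.0615] v=[-1.8232]
Step 33: x=[4.9693] v=[-1.8441]
Step 34: x=[4.8762] v=[-1.8621]
Step 35: x=[4.7823] v=[-1.8771]
Step 36: x=[4.6878] v=[-1.8892]
Step 37: x=[4.5929] v=[-1.8983]
Step 38: x=[4.4977] v=[-1.9044]
Step 39: x=[4.4023] v=[-1.9075]
Step 40: x=[4.3069] v=[-1.9076]
Step 41: x=[4.2117] v=[-1.9047]
Step 42: x=[4.1168] v=[-1.8988]
Step 43: x=[4.0223] v=[-1.8899]
Step 44: x=[3.9284] v=[-1.8780]
Step 45: x=[3.8352] v=[-1.8631]
Step 46: x=[3.7429] v=[-1.8453]
Step 47: x=[3.6517] v=[-1.8246]
Step 48: x=[3.5617] v=[-1.8010]
Step 49: x=[3.4730] v=[-1.7745]
Step 50: x=[3.3857] v=[-1.7452]
Step 51: x=[3.3000] v=[-1.7132]
Step 52: x=[3.2161] v=[-1.6785]
Step 53: x=[3.1340] v=[-1.6411]
Step 54: x=[3.0539] v=[-1.6011]
Step 55: x=[2.9760] v=[-1.5586]
Step 56: x=[2.9003] v=[-1.5136]
Step 57: x=[2.8270] v=[-1.4662]
Step 58: x=[2.7562] v=[-1.4165]
Step 59: x=[2.6880] v=[-1.3646]
Step 60: x=[2.6225] v=[-1.3105]
Step 61: x=[2.5598] v=[-1.2544]
Step 62: x=[2.5000] v=[-1.1963]
Step 63: x=[2.4432] v=[-1.1363]
v[0] did not become non-negative within 63 steps; using fallback time=3.1500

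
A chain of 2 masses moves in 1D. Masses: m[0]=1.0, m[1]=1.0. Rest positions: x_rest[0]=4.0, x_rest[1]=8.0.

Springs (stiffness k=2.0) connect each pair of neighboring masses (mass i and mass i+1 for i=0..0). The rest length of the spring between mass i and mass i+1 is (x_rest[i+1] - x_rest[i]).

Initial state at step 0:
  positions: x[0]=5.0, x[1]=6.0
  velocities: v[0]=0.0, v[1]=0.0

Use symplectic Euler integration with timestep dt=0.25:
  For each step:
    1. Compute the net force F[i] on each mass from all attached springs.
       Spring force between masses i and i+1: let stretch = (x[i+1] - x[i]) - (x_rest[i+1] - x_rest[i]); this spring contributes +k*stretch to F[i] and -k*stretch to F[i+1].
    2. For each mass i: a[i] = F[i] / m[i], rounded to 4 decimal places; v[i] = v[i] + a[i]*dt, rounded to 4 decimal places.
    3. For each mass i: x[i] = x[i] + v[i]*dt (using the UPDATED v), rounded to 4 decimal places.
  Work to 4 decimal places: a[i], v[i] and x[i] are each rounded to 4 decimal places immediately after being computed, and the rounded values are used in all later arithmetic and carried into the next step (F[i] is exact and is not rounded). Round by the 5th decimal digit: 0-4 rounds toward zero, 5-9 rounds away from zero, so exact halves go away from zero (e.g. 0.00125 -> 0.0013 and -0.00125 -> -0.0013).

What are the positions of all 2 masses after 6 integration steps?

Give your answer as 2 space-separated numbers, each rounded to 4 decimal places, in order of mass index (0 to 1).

Step 0: x=[5.0000 6.0000] v=[0.0000 0.0000]
Step 1: x=[4.6250 6.3750] v=[-1.5000 1.5000]
Step 2: x=[3.9688 7.0313] v=[-2.6250 2.6250]
Step 3: x=[3.1954 7.8048] v=[-3.0938 3.0938]
Step 4: x=[2.4981 8.5021] v=[-2.7891 2.7891]
Step 5: x=[2.0513 8.9489] v=[-1.7871 1.7871]
Step 6: x=[1.9667 9.0335] v=[-0.3383 0.3383]

Answer: 1.9667 9.0335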